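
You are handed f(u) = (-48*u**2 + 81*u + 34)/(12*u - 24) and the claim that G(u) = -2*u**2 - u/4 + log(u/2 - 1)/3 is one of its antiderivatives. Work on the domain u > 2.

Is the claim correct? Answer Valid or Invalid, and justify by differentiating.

d/du[G] = (-48*u**2 + 93*u + 10)/(12*u - 24)
d/du[G] - f(u) = 1 != 0.

Invalid: d/du[G] - f = 1, which is not 0.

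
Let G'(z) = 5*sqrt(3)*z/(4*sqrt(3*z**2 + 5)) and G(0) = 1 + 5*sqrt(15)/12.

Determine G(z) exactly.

G(z) = 5*sqrt(z**2 + 5/3)/4 + 1

The substitution u = z**2 + 5/3 works: G'(z) is exactly (dG/du)*(du/dz) for that inner function.
A general antiderivative is 5*sqrt(z**2 + 5/3)/4 + C.
The condition gives C = 1 + 5*sqrt(15)/12 - (5*sqrt(15)/12) = 1.
So G(z) = 5*sqrt(z**2 + 5/3)/4 + 1.
Check: d/dz[5*sqrt(z**2 + 5/3)/4 + 1] = 5*sqrt(3)*z/(4*sqrt(3*z**2 + 5)) = G'(z).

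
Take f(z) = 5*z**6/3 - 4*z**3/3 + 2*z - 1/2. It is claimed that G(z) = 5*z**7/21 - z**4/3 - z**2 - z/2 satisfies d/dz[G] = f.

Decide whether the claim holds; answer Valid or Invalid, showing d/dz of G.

d/dz[G] = 5*z**6/3 - 4*z**3/3 - 2*z - 1/2
d/dz[G] - f(z) = -4*z != 0.

Invalid: d/dz[G] - f = -4*z, which is not 0.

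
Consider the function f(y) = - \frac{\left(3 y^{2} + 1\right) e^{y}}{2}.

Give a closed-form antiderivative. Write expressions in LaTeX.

f has the shape u'v + uv' for u = - \frac{3 y^{2}}{2} + 3 y - \frac{7}{2} and v = e^{y} — it is the derivative of the product u*v.
Check: d/dy[- \frac{\left(3 y^{2} - 6 y + 7\right) e^{y}}{2}] = - \frac{3 y^{2} e^{y}}{2} - \frac{e^{y}}{2}, which equals f(y).

An antiderivative is F(y) = - \frac{\left(3 y^{2} - 6 y + 7\right) e^{y}}{2}.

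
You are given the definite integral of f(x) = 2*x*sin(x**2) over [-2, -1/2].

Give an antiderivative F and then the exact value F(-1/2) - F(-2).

Any candidate F(x) must reproduce f(x) exactly when differentiated.
F(x) = -cos(x**2) is an antiderivative of f.
Check: d/dx[-cos(x**2)] = 2*x*sin(x**2) = f(x).
F(-1/2) = -cos(1/4); F(-2) = -cos(4).
Integral = F(-1/2) - F(-2) = -cos(1/4) + cos(4).

Antiderivative: F(x) = -cos(x**2); value = -cos(1/4) + cos(4)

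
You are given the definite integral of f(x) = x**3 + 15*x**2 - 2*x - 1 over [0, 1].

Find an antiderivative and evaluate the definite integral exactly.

Antiderivative: F(x) = x**4/4 + 5*x**3 - x**2 - x; value = 13/4

Integrate term by term and add the pieces.
F(x) = x**4/4 + 5*x**3 - x**2 - x is an antiderivative of f.
Check: d/dx[x**4/4 + 5*x**3 - x**2 - x] = x**3 + 15*x**2 - 2*x - 1 = f(x).
F(1) = 13/4; F(0) = 0.
Integral = F(1) - F(0) = 13/4.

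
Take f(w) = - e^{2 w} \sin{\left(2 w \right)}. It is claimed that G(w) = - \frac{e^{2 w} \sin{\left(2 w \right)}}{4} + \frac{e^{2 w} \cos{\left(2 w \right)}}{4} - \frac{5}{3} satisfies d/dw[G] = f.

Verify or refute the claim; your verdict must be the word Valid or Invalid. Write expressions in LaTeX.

d/dw[G] = - e^{2 w} \sin{\left(2 w \right)}
This equals f(w) exactly, so the claim holds.

Valid: G'(w) = f(w).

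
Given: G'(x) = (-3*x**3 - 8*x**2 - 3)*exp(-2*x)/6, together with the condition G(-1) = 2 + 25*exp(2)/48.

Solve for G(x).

G(x) = (12*x**3 + 50*x**2 + 50*x + 37)*exp(-2*x)/48 + 2

Recognize the product-rule pattern: G'(x) = u'v + uv' with u = x**3/4 + 25*x**2/24 + 25*x/24 + 37/48, v = exp(-2*x), so integration by parts undoes it.
A general antiderivative is (12*x**3 + 50*x**2 + 50*x + 37)*exp(-2*x)/48 + C.
The condition gives C = 2 + 25*exp(2)/48 - (25*exp(2)/48) = 2.
So G(x) = (12*x**3 + 50*x**2 + 50*x + 37)*exp(-2*x)/48 + 2.
Check: d/dx[(12*x**3 + 50*x**2 + 50*x + 37)*exp(-2*x)/48 + 2] = (-3*x**3 - 8*x**2 - 3)*exp(-2*x)/6 = G'(x).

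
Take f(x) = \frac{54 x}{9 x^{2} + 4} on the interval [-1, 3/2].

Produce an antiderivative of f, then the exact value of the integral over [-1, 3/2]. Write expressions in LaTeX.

The substitution u = \frac{3 x^{2}}{2} + \frac{2}{3} works: f is exactly (dF/du)*(du/dx) for that inner function.
F(x) = 3 \log{\left(\frac{3 x^{2}}{2} + \frac{2}{3} \right)} is an antiderivative of f.
Check: d/dx[3 \log{\left(\frac{3 x^{2}}{2} + \frac{2}{3} \right)}] = \frac{54 x}{9 x^{2} + 4} = f(x).
F(3/2) = 3 \log{\left(\frac{97}{24} \right)}; F(-1) = 3 \log{\left(\frac{13}{6} \right)}.
Integral = F(3/2) - F(-1) = - 3 \log{\left(\frac{13}{6} \right)} + 3 \log{\left(\frac{97}{24} \right)}.

Antiderivative: F(x) = 3 \log{\left(\frac{3 x^{2}}{2} + \frac{2}{3} \right)}; value = - 3 \log{\left(\frac{13}{6} \right)} + 3 \log{\left(\frac{97}{24} \right)}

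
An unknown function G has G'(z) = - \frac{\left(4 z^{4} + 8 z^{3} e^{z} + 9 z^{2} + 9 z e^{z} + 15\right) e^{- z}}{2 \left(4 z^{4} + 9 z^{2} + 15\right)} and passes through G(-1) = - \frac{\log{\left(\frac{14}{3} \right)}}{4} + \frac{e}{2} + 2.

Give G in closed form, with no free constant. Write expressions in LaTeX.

Since d/dz undoes antidifferentiation here, G(z) must give back the stated G'(z).
A general antiderivative is - \frac{\log{\left(\frac{2 z^{4}}{3} + \frac{3 z^{2}}{2} + \frac{5}{2} \right)}}{4} + \frac{e^{- z}}{2} + C.
The condition gives C = - \frac{\log{\left(\frac{14}{3} \right)}}{4} + \frac{e}{2} + 2 - (- \frac{\log{\left(\frac{14}{3} \right)}}{4} + \frac{e}{2}) = 2.
So G(z) = \frac{\left(- e^{z} \log{\left(\frac{2 z^{4}}{3} + \frac{3 z^{2}}{2} + \frac{5}{2} \right)} + 8 e^{z} + 2\right) e^{- z}}{4}.
Check: d/dz[\frac{\left(- e^{z} \log{\left(\frac{2 z^{4}}{3} + \frac{3 z^{2}}{2} + \frac{5}{2} \right)} + 8 e^{z} + 2\right) e^{- z}}{4}] = \frac{- 4 z^{4} - 8 z^{3} e^{z} - 9 z^{2} - 9 z e^{z} - 15}{8 z^{4} e^{z} + 18 z^{2} e^{z} + 30 e^{z}}, which equals G'(z).

G(z) = \frac{\left(- e^{z} \log{\left(\frac{2 z^{4}}{3} + \frac{3 z^{2}}{2} + \frac{5}{2} \right)} + 8 e^{z} + 2\right) e^{- z}}{4}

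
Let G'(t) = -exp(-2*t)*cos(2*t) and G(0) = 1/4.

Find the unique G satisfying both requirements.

G(t) = (-sin(2*t) + cos(2*t))*exp(-2*t)/4

For G(t) to be correct, d/dt[G] must agree with the stated G'(t) identically.
A general antiderivative is -exp(-2*t)*sin(2*t)/4 + exp(-2*t)*cos(2*t)/4 + C.
The condition gives C = 1/4 - (1/4) = 0.
So G(t) = (-sin(2*t) + cos(2*t))*exp(-2*t)/4.
Check: d/dt[(-sin(2*t) + cos(2*t))*exp(-2*t)/4] = -exp(-2*t)*cos(2*t) = G'(t).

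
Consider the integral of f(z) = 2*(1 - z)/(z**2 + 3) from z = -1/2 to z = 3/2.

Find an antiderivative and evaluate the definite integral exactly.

A candidate is checked by its d/dz: the result must match f(z).
F(z) = (-3*log(z**2 + 3) + 2*sqrt(3)*atan(sqrt(3)*z/3))/3 is an antiderivative of f.
Check: d/dz[(-3*log(z**2 + 3) + 2*sqrt(3)*atan(sqrt(3)*z/3))/3] = (2 - 2*z)/(z**2 + 3), which equals f(z).
F(3/2) = -log(21/4) + 2*sqrt(3)*atan(sqrt(3)/2)/3; F(-1/2) = -log(13/4) - 2*sqrt(3)*atan(sqrt(3)/6)/3.
Integral = F(3/2) - F(-1/2) = -log(21/4) + 2*sqrt(3)*atan(sqrt(3)/6)/3 + 2*sqrt(3)*atan(sqrt(3)/2)/3 + log(13/4).

Antiderivative: F(z) = (-3*log(z**2 + 3) + 2*sqrt(3)*atan(sqrt(3)*z/3))/3; value = -log(21/4) + 2*sqrt(3)*atan(sqrt(3)/6)/3 + 2*sqrt(3)*atan(sqrt(3)/2)/3 + log(13/4)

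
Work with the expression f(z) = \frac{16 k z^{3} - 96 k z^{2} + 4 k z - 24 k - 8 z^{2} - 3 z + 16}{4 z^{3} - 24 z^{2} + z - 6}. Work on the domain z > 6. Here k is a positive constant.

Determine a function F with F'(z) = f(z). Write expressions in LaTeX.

Recover f(z) by differentiating a candidate F(z); any mismatch rules it out.
Check: d/dz[\frac{8 k z - 4 \log{\left(z - 6 \right)} - 3 \operatorname{atan}{\left(2 z \right)}}{2}] = \frac{16 k z^{3} - 96 k z^{2} + 4 k z - 24 k - 8 z^{2} - 3 z + 16}{4 z^{3} - 24 z^{2} + z - 6} = f(z).

An antiderivative is F(z) = \frac{8 k z - 4 \log{\left(z - 6 \right)} - 3 \operatorname{atan}{\left(2 z \right)}}{2}.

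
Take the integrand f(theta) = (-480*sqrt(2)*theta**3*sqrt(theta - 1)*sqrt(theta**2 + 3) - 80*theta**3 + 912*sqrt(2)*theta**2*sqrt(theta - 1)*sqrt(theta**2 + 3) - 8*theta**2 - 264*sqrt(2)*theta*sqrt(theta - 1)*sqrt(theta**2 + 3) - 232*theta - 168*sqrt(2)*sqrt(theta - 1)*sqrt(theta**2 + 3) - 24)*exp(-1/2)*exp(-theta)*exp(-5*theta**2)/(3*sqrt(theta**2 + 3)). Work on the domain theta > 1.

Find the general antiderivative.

F(theta) = 8*(6*sqrt(2)*theta**2*sqrt(theta - 1) - 12*sqrt(2)*theta*sqrt(theta - 1) + 6*sqrt(2)*sqrt(theta - 1) + sqrt(theta**2 + 3))*exp(-1/2)*exp(-theta)*exp(-5*theta**2)/3 + C

Recognize the product-rule pattern: f = u'v + uv' with u = 4*(2*theta - 2)**(5/2) + 8*sqrt(theta**2 + 3)/3, v = exp(-5*theta**2 - theta - 1/2), so integration by parts undoes it.
Check: d/dtheta[8*(6*sqrt(2)*theta**2*sqrt(theta - 1) - 12*sqrt(2)*theta*sqrt(theta - 1) + 6*sqrt(2)*sqrt(theta - 1) + sqrt(theta**2 + 3))*exp(-1/2)*exp(-theta)*exp(-5*theta**2)/3] = (-480*sqrt(2)*theta**4*sqrt(theta**2 + 3) - 80*theta**3*sqrt(theta - 1) + 1392*sqrt(2)*theta**3*sqrt(theta**2 + 3) - 8*theta**2*sqrt(theta - 1) - 1176*sqrt(2)*theta**2*sqrt(theta**2 + 3) - 232*theta*sqrt(theta - 1) + 96*sqrt(2)*theta*sqrt(theta**2 + 3) - 24*sqrt(theta - 1) + 168*sqrt(2)*sqrt(theta**2 + 3))*exp(-1/2)*exp(-theta)*exp(-5*theta**2)/(3*sqrt(theta - 1)*sqrt(theta**2 + 3)), which equals f(theta).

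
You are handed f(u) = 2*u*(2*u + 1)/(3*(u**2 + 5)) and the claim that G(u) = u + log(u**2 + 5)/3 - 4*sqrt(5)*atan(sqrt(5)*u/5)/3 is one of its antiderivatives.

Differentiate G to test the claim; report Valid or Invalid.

d/du[G] = (3*u**2 + 2*u - 5)/(3*u**2 + 15)
d/du[G] - f(u) = -1/3 != 0.

Invalid: d/du[G] - f = -1/3, which is not 0.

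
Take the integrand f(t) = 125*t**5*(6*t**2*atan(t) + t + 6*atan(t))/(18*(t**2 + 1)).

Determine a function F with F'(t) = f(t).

An antiderivative is F(t) = 125*t**6*atan(t)/18.

f has the shape u'v + uv' for u = 125*t**6/18 and v = atan(t) — it is the derivative of the product u*v.
Check: d/dt[125*t**6*atan(t)/18] = (750*t**7*atan(t) + 125*t**6 + 750*t**5*atan(t))/(18*t**2 + 18), which equals f(t).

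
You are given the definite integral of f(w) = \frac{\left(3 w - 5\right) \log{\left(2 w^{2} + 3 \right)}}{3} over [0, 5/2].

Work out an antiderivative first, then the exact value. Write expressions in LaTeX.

A candidate is checked by its d/dw: the result must match f(w).
F(w) = - \frac{w^{2}}{2} + \frac{10 w}{3} + \left(\frac{w^{2}}{2} - \frac{5 w}{3}\right) \log{\left(2 w^{2} + 3 \right)} + \frac{3 \log{\left(w^{2} + \frac{3}{2} \right)}}{4} - \frac{5 \sqrt{6} \operatorname{atan}{\left(\frac{\sqrt{6} w}{3} \right)}}{3} is an antiderivative of f.
Check: d/dw[- \frac{w^{2}}{2} + \frac{10 w}{3} + \left(\frac{w^{2}}{2} - \frac{5 w}{3}\right) \log{\left(2 w^{2} + 3 \right)} + \frac{3 \log{\left(w^{2} + \frac{3}{2} \right)}}{4} - \frac{5 \sqrt{6} \operatorname{atan}{\left(\frac{\sqrt{6} w}{3} \right)}}{3}] = w \log{\left(2 w^{2} + 3 \right)} - \frac{5 \log{\left(2 w^{2} + 3 \right)}}{3}, which equals f(w).
F(5/2) = - \frac{5 \sqrt{6} \operatorname{atan}{\left(\frac{5 \sqrt{6}}{6} \right)}}{3} - \frac{25 \log{\left(\frac{31}{2} \right)}}{24} + \frac{3 \log{\left(\frac{31}{4} \right)}}{4} + \frac{125}{24}; F(0) = \frac{3 \log{\left(\frac{3}{2} \right)}}{4}.
Integral = F(5/2) - F(0) = - \frac{5 \sqrt{6} \operatorname{atan}{\left(\frac{5 \sqrt{6}}{6} \right)}}{3} - \frac{25 \log{\left(\frac{31}{2} \right)}}{24} - \frac{3 \log{\left(\frac{3}{2} \right)}}{4} + \frac{3 \log{\left(\frac{31}{4} \right)}}{4} + \frac{125}{24}.

Antiderivative: F(w) = - \frac{w^{2}}{2} + \frac{10 w}{3} + \left(\frac{w^{2}}{2} - \frac{5 w}{3}\right) \log{\left(2 w^{2} + 3 \right)} + \frac{3 \log{\left(w^{2} + \frac{3}{2} \right)}}{4} - \frac{5 \sqrt{6} \operatorname{atan}{\left(\frac{\sqrt{6} w}{3} \right)}}{3}; value = - \frac{5 \sqrt{6} \operatorname{atan}{\left(\frac{5 \sqrt{6}}{6} \right)}}{3} - \frac{25 \log{\left(\frac{31}{2} \right)}}{24} - \frac{3 \log{\left(\frac{3}{2} \right)}}{4} + \frac{3 \log{\left(\frac{31}{4} \right)}}{4} + \frac{125}{24}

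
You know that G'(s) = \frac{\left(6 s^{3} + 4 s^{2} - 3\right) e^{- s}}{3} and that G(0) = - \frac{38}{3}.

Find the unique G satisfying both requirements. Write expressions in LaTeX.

G(s) = - \frac{\left(6 s^{3} + 22 s^{2} + 44 s - 3 e^{s} + 41\right) e^{- s}}{3}

G'(s) has the shape u'v + uv' for u = - 2 s^{3} - \frac{22 s^{2}}{3} - \frac{44 s}{3} - \frac{41}{3} and v = e^{- s} — it is the derivative of the product u*v.
A general antiderivative is \frac{\left(- 6 s^{3} - 22 s^{2} - 44 s - 41\right) e^{- s}}{3} + C.
The condition gives C = - \frac{38}{3} - (- \frac{41}{3}) = 1.
So G(s) = - \frac{\left(6 s^{3} + 22 s^{2} + 44 s - 3 e^{s} + 41\right) e^{- s}}{3}.
Check: d/ds[- \frac{\left(6 s^{3} + 22 s^{2} + 44 s - 3 e^{s} + 41\right) e^{- s}}{3}] = \frac{\left(6 s^{3} + 4 s^{2} - 3\right) e^{- s}}{3} = G'(s).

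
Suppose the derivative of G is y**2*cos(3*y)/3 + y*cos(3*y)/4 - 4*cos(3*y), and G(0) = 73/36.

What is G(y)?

The integrand splits into summands that can be handled one at a time.
A general antiderivative is y**2*sin(3*y)/9 + y*sin(3*y)/12 + 2*y*cos(3*y)/27 - 110*sin(3*y)/81 + cos(3*y)/36 + C.
The condition gives C = 73/36 - (1/36) = 2.
So G(y) = (36*y**2*sin(3*y) + 27*y*sin(3*y) + 24*y*cos(3*y) - 440*sin(3*y) + 9*cos(3*y) + 648)/324.
Check: d/dy[(36*y**2*sin(3*y) + 27*y*sin(3*y) + 24*y*cos(3*y) - 440*sin(3*y) + 9*cos(3*y) + 648)/324] = y**2*cos(3*y)/3 + y*cos(3*y)/4 - 4*cos(3*y) = G'(y).

G(y) = (36*y**2*sin(3*y) + 27*y*sin(3*y) + 24*y*cos(3*y) - 440*sin(3*y) + 9*cos(3*y) + 648)/324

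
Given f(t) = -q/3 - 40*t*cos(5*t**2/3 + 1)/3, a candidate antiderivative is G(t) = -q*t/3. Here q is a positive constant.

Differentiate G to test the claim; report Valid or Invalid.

d/dt[G] = -q/3
d/dt[G] - f(t) = 40*t*cos(5*t**2/3 + 1)/3 != 0.

Invalid: d/dt[G] - f = 40*t*cos(5*t**2/3 + 1)/3, which is not 0.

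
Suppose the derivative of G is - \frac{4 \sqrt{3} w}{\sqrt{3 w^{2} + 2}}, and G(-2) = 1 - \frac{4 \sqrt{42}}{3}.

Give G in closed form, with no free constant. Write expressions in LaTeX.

G(w) = 1 - 4 \sqrt{w^{2} + \frac{2}{3}}

G'(w) matches the chain-rule pattern g'(h)*h' with inner function h(w) = w^{2} + \frac{2}{3}; substituting u = h(w) collapses the integral.
A general antiderivative is - 4 \sqrt{w^{2} + \frac{2}{3}} + C.
The condition gives C = 1 - \frac{4 \sqrt{42}}{3} - (- \frac{4 \sqrt{42}}{3}) = 1.
So G(w) = 1 - 4 \sqrt{w^{2} + \frac{2}{3}}.
Check: d/dw[1 - 4 \sqrt{w^{2} + \frac{2}{3}}] = - \frac{4 \sqrt{3} w}{\sqrt{3 w^{2} + 2}} = G'(w).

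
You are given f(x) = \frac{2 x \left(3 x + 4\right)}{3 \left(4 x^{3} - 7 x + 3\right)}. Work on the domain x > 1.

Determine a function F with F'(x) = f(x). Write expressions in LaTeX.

The denominator factors as 3 \left(x - 1\right) \left(2 x - 1\right) \left(2 x + 3\right); partial fractions split f into directly integrable pieces: \frac{1}{20 \left(2 x + 3\right)} - \frac{11}{12 \left(2 x - 1\right)} + \frac{14}{15 \left(x - 1\right)}.
Check: d/dx[\frac{14 \log{\left(x - 1 \right)}}{15} - \frac{11 \log{\left(x - \frac{1}{2} \right)}}{24} + \frac{\log{\left(x + \frac{3}{2} \right)}}{40}] = \frac{6 x^{2} + 8 x}{12 x^{3} - 21 x + 9}, which equals f(x).

An antiderivative is F(x) = \frac{14 \log{\left(x - 1 \right)}}{15} - \frac{11 \log{\left(x - \frac{1}{2} \right)}}{24} + \frac{\log{\left(x + \frac{3}{2} \right)}}{40}.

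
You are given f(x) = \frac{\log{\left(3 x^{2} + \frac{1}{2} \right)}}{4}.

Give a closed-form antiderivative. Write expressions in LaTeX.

For F(x) to be correct the identity F'(x) - f(x) = 0 must hold.
Check: d/dx[\frac{x \log{\left(3 x^{2} + \frac{1}{2} \right)}}{4} - \frac{x}{2} + \frac{\sqrt{6} \operatorname{atan}{\left(\sqrt{6} x \right)}}{12}] = \frac{\log{\left(3 x^{2} + \frac{1}{2} \right)}}{4} = f(x).

An antiderivative is F(x) = \frac{x \log{\left(3 x^{2} + \frac{1}{2} \right)}}{4} - \frac{x}{2} + \frac{\sqrt{6} \operatorname{atan}{\left(\sqrt{6} x \right)}}{12}.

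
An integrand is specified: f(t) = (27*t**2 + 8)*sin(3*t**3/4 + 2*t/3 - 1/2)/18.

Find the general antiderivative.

The substitution u = 3*t**3/4 + 2*t/3 - 1/2 works: f is exactly (dF/du)*(du/dt) for that inner function.
Check: d/dt[-2*cos(3*t**3/4 + 2*t/3 - 1/2)/3] = 3*t**2*sin(3*t**3/4 + 2*t/3 - 1/2)/2 + 4*sin(3*t**3/4 + 2*t/3 - 1/2)/9, which equals f(t).

F(t) = -2*cos(3*t**3/4 + 2*t/3 - 1/2)/3 + C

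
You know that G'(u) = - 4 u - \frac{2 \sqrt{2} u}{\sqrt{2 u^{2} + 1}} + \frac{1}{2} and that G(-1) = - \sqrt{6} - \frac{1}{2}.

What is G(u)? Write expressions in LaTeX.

Integrate term by term and add the pieces.
A general antiderivative is - 2 u^{2} + \frac{u}{2} - \sqrt{4 u^{2} + 2} + 2 + C.
The condition gives C = - \sqrt{6} - \frac{1}{2} - (- \sqrt{6} - \frac{1}{2}) = 0.
So G(u) = - 2 u^{2} + \frac{u}{2} - \sqrt{4 u^{2} + 2} + 2.
Check: d/du[- 2 u^{2} + \frac{u}{2} - \sqrt{4 u^{2} + 2} + 2] = \frac{- 8 u \sqrt{2 u^{2} + 1} - 4 \sqrt{2} u + \sqrt{2 u^{2} + 1}}{2 \sqrt{2 u^{2} + 1}}, which equals G'(u).

G(u) = - 2 u^{2} + \frac{u}{2} - \sqrt{4 u^{2} + 2} + 2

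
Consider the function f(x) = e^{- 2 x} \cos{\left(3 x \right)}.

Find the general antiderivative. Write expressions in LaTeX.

Whatever form F(x) takes, F'(x) = f(x) is non-negotiable.
Check: d/dx[\frac{\left(3 \sin{\left(3 x \right)} - 2 \cos{\left(3 x \right)}\right) e^{- 2 x}}{13}] = e^{- 2 x} \cos{\left(3 x \right)} = f(x).

F(x) = \frac{\left(3 \sin{\left(3 x \right)} - 2 \cos{\left(3 x \right)}\right) e^{- 2 x}}{13} + C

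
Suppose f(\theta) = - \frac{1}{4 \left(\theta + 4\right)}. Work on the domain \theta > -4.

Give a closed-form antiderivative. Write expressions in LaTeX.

Since d/d\theta undoes antidifferentiation here, F'(\theta) = f(\theta) is required of F(\theta).
Check: d/d\theta[- \frac{\log{\left(\frac{3 \theta}{2} + 6 \right)}}{4}] = - \frac{1}{4 \theta + 16}, which equals f(\theta).

An antiderivative is F(\theta) = - \frac{\log{\left(\frac{3 \theta}{2} + 6 \right)}}{4}.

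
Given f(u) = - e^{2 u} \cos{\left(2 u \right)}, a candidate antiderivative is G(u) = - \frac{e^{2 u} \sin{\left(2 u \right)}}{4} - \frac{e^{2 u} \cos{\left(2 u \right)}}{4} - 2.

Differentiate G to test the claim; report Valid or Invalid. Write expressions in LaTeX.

d/du[G] = - e^{2 u} \cos{\left(2 u \right)}
This equals f(u) exactly, so the claim holds.

Valid - the claim checks out under differentiation.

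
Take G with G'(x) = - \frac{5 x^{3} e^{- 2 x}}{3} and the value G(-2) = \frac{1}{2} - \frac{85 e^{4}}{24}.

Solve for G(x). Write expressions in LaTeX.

G(x) = \frac{\left(20 x^{3} + 30 x^{2} + 30 x + 12 e^{2 x} + 15\right) e^{- 2 x}}{24}

Recognize the product-rule pattern: G'(x) = u'v + uv' with u = \frac{5 x^{3}}{6} + \frac{5 x^{2}}{4} + \frac{5 x}{4} + \frac{5}{8}, v = e^{- 2 x}, so integration by parts undoes it.
A general antiderivative is \frac{\left(20 x^{3} + 30 x^{2} + 30 x + 15\right) e^{- 2 x}}{24} + C.
The condition gives C = \frac{1}{2} - \frac{85 e^{4}}{24} - (- \frac{85 e^{4}}{24}) = \frac{1}{2}.
So G(x) = \frac{\left(20 x^{3} + 30 x^{2} + 30 x + 12 e^{2 x} + 15\right) e^{- 2 x}}{24}.
Check: d/dx[\frac{\left(20 x^{3} + 30 x^{2} + 30 x + 12 e^{2 x} + 15\right) e^{- 2 x}}{24}] = - \frac{5 x^{3} e^{- 2 x}}{3} = G'(x).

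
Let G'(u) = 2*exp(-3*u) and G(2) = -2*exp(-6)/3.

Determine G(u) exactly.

G(u) = -2*exp(-3*u)/3

The proposed G(u) is checked by its d/du: the result must match the given G'(u).
A general antiderivative is -2*exp(-3*u)/3 + C.
The condition gives C = -2*exp(-6)/3 - (-2*exp(-6)/3) = 0.
So G(u) = -2*exp(-3*u)/3.
Check: d/du[-2*exp(-3*u)/3] = 2*exp(-3*u) = G'(u).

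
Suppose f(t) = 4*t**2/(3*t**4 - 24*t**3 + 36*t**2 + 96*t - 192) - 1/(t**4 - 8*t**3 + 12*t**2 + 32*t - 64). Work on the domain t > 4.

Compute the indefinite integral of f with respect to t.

F(t) = -13*log(t - 4)/54 + 13*log(t - 2)/48 - 13*log(t + 2)/432 - 61/(36*t - 144) + C

Factor the denominator (3*(t - 4)**2*(t - 2)*(t + 2)) and decompose: f = -13/(432*(t + 2)) + 13/(48*(t - 2)) - 13/(54*(t - 4)) + 61/(36*(t - 4)**2); each piece integrates to a log, atan, or power term.
Check: d/dt[-13*log(t - 4)/54 + 13*log(t - 2)/48 - 13*log(t + 2)/432 - 61/(36*t - 144)] = (4*t**2 - 3)/(3*t**4 - 24*t**3 + 36*t**2 + 96*t - 192), which equals f(t).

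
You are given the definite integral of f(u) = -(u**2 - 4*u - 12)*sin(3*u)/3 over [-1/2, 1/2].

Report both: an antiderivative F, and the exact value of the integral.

Check any antiderivative F(u) by computing F'(u) and comparing it with f(u).
F(u) = u**2*cos(3*u)/9 - 2*u*sin(3*u)/27 - 4*u*cos(3*u)/9 + 4*sin(3*u)/27 - 110*cos(3*u)/81 is an antiderivative of f.
Check: d/du[u**2*cos(3*u)/9 - 2*u*sin(3*u)/27 - 4*u*cos(3*u)/9 + 4*sin(3*u)/27 - 110*cos(3*u)/81] = -u**2*sin(3*u)/3 + 4*u*sin(3*u)/3 + 4*sin(3*u), which equals f(u).
F(1/2) = -503*cos(3/2)/324 + sin(3/2)/9; F(-1/2) = -5*sin(3/2)/27 - 359*cos(3/2)/324.
Integral = F(1/2) - F(-1/2) = -4*cos(3/2)/9 + 8*sin(3/2)/27.

Antiderivative: F(u) = u**2*cos(3*u)/9 - 2*u*sin(3*u)/27 - 4*u*cos(3*u)/9 + 4*sin(3*u)/27 - 110*cos(3*u)/81; value = -4*cos(3/2)/9 + 8*sin(3/2)/27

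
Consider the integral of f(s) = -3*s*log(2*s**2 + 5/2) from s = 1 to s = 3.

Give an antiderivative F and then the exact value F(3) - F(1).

Antiderivative: F(s) = -3*(4*s**2*log(2*s**2 + 5/2) - 4*s**2 + 5*log(4*s**2 + 5))/8; value = -27*log(41/2)/2 - 15*log(41)/8 + 3*log(9/2)/2 + 15*log(9)/8 + 12

An antiderivative F(s) passes only if d/ds[F] lands on f(s) exactly.
F(s) = -3*(4*s**2*log(2*s**2 + 5/2) - 4*s**2 + 5*log(4*s**2 + 5))/8 is an antiderivative of f.
Check: d/ds[-3*(4*s**2*log(2*s**2 + 5/2) - 4*s**2 + 5*log(4*s**2 + 5))/8] = -3*s*log(2*s**2 + 5/2) = f(s).
F(3) = -27*log(41/2)/2 - 15*log(41)/8 + 27/2; F(1) = -15*log(9)/8 - 3*log(9/2)/2 + 3/2.
Integral = F(3) - F(1) = -27*log(41/2)/2 - 15*log(41)/8 + 3*log(9/2)/2 + 15*log(9)/8 + 12.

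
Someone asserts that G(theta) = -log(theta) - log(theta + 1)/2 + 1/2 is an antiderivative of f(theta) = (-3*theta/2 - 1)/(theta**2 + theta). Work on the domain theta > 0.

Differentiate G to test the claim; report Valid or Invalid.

Valid - the claim checks out under differentiation.

d/dtheta[G] = (-3*theta - 2)/(2*theta**2 + 2*theta)
This equals f(theta) exactly, so the claim holds.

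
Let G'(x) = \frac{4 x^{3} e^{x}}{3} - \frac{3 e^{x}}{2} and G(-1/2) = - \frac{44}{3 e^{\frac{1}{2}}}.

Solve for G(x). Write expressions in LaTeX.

G(x) = \frac{\left(8 x^{3} - 24 x^{2} + 48 x - 57\right) e^{x}}{6}

G'(x) has the shape u'v + uv' for u = \frac{4 x^{3}}{3} - 4 x^{2} + 8 x - \frac{19}{2} and v = e^{x} — it is the derivative of the product u*v.
A general antiderivative is \frac{\left(8 x^{3} - 24 x^{2} + 48 x - 57\right) e^{x}}{6} + C.
The condition gives C = - \frac{44}{3 e^{\frac{1}{2}}} - (- \frac{44}{3 e^{\frac{1}{2}}}) = 0.
So G(x) = \frac{\left(8 x^{3} - 24 x^{2} + 48 x - 57\right) e^{x}}{6}.
Check: d/dx[\frac{\left(8 x^{3} - 24 x^{2} + 48 x - 57\right) e^{x}}{6}] = \frac{4 x^{3} e^{x}}{3} - \frac{3 e^{x}}{2} = G'(x).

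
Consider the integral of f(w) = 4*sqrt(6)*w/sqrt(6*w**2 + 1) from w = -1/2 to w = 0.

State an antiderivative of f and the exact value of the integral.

The substitution u = 4*w**2 + 2/3 works: f is exactly (dF/du)*(du/dw) for that inner function.
F(w) = 2*sqrt(6)*sqrt(6*w**2 + 1)/3 is an antiderivative of f.
Check: d/dw[2*sqrt(6)*sqrt(6*w**2 + 1)/3] = 4*sqrt(6)*w/sqrt(6*w**2 + 1) = f(w).
F(0) = 2*sqrt(6)/3; F(-1/2) = 2*sqrt(15)/3.
Integral = F(0) - F(-1/2) = -2*sqrt(15)/3 + 2*sqrt(6)/3.

Antiderivative: F(w) = 2*sqrt(6)*sqrt(6*w**2 + 1)/3; value = -2*sqrt(15)/3 + 2*sqrt(6)/3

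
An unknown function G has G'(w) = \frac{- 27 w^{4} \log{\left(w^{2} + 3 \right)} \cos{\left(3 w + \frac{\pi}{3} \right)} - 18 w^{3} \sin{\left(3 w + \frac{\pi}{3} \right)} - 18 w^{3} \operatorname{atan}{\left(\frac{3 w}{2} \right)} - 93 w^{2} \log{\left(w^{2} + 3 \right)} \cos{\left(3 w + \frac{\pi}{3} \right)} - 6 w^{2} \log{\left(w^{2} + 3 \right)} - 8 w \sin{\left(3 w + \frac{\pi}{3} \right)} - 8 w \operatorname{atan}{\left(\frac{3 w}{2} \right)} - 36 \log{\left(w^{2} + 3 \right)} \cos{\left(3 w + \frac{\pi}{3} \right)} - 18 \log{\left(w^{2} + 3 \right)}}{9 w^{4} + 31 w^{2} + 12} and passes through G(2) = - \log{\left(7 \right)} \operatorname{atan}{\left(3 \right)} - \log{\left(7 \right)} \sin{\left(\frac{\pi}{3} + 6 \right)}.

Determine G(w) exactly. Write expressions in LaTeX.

G'(w) has the shape u'v + uv' for u = - \sin{\left(3 w + \frac{\pi}{3} \right)} - \operatorname{atan}{\left(\frac{3 w}{2} \right)} and v = \log{\left(w^{2} + 3 \right)} — it is the derivative of the product u*v.
A general antiderivative is - \left(\sin{\left(3 w + \frac{\pi}{3} \right)} + \operatorname{atan}{\left(\frac{3 w}{2} \right)}\right) \log{\left(w^{2} + 3 \right)} + C.
The condition gives C = - \log{\left(7 \right)} \operatorname{atan}{\left(3 \right)} - \log{\left(7 \right)} \sin{\left(\frac{\pi}{3} + 6 \right)} - (- \log{\left(7 \right)} \operatorname{atan}{\left(3 \right)} - \log{\left(7 \right)} \sin{\left(\frac{\pi}{3} + 6 \right)}) = 0.
So G(w) = - \left(\sin{\left(3 w + \frac{\pi}{3} \right)} + \operatorname{atan}{\left(\frac{3 w}{2} \right)}\right) \log{\left(w^{2} + 3 \right)}.
Check: d/dw[- \left(\sin{\left(3 w + \frac{\pi}{3} \right)} + \operatorname{atan}{\left(\frac{3 w}{2} \right)}\right) \log{\left(w^{2} + 3 \right)}] = \frac{- 27 w^{4} \log{\left(w^{2} + 3 \right)} \cos{\left(3 w + \frac{\pi}{3} \right)} - 18 w^{3} \sin{\left(3 w + \frac{\pi}{3} \right)} - 18 w^{3} \operatorname{atan}{\left(\frac{3 w}{2} \right)} - 93 w^{2} \log{\left(w^{2} + 3 \right)} \cos{\left(3 w + \frac{\pi}{3} \right)} - 6 w^{2} \log{\left(w^{2} + 3 \right)} - 8 w \sin{\left(3 w + \frac{\pi}{3} \right)} - 8 w \operatorname{atan}{\left(\frac{3 w}{2} \right)} - 36 \log{\left(w^{2} + 3 \right)} \cos{\left(3 w + \frac{\pi}{3} \right)} - 18 \log{\left(w^{2} + 3 \right)}}{9 w^{4} + 31 w^{2} + 12} = G'(w).

G(w) = - \left(\sin{\left(3 w + \frac{\pi}{3} \right)} + \operatorname{atan}{\left(\frac{3 w}{2} \right)}\right) \log{\left(w^{2} + 3 \right)}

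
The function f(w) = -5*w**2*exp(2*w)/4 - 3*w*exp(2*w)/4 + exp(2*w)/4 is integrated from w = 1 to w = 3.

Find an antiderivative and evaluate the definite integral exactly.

Antiderivative: F(w) = (-5*w**2 + 2*w)*exp(2*w)/8; value = -39*exp(6)/8 + 3*exp(2)/8

Recognize the product-rule pattern: f = u'v + uv' with u = -5*w**2/8 + w/4, v = exp(2*w), so integration by parts undoes it.
F(w) = (-5*w**2 + 2*w)*exp(2*w)/8 is an antiderivative of f.
Check: d/dw[(-5*w**2 + 2*w)*exp(2*w)/8] = -5*w**2*exp(2*w)/4 - 3*w*exp(2*w)/4 + exp(2*w)/4 = f(w).
F(3) = -39*exp(6)/8; F(1) = -3*exp(2)/8.
Integral = F(3) - F(1) = -39*exp(6)/8 + 3*exp(2)/8.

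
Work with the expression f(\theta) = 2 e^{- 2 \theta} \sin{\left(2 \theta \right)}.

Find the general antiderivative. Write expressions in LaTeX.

A first test for any F(\theta): its \theta-derivative must equal f(\theta) identically.
Check: d/d\theta[- \frac{e^{- 2 \theta} \sin{\left(2 \theta \right)}}{2} - \frac{e^{- 2 \theta} \cos{\left(2 \theta \right)}}{2}] = 2 e^{- 2 \theta} \sin{\left(2 \theta \right)} = f(\theta).

F(\theta) = - \frac{e^{- 2 \theta} \sin{\left(2 \theta \right)}}{2} - \frac{e^{- 2 \theta} \cos{\left(2 \theta \right)}}{2} + C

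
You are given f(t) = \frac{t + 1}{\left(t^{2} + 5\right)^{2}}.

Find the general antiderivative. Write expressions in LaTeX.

Any candidate F(t) must reproduce f(t) exactly when differentiated.
Check: d/dt[\frac{t - 5}{10 t^{2} + 50} + \frac{\sqrt{5} \operatorname{atan}{\left(\frac{\sqrt{5} t}{5} \right)}}{50}] = \frac{t + 1}{t^{4} + 10 t^{2} + 25}, which equals f(t).

F(t) = \frac{t - 5}{10 t^{2} + 50} + \frac{\sqrt{5} \operatorname{atan}{\left(\frac{\sqrt{5} t}{5} \right)}}{50} + C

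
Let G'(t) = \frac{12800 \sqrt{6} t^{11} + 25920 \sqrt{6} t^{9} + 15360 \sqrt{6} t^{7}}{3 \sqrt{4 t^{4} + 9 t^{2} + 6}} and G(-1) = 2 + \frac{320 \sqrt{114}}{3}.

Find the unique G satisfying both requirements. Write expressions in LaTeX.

Recognize the product-rule pattern: G'(t) = u'v + uv' with u = 640 t^{8}, v = \sqrt{\frac{2 t^{4}}{3} + \frac{3 t^{2}}{2} + 1}, so integration by parts undoes it.
A general antiderivative is 640 t^{8} \sqrt{\frac{2 t^{4}}{3} + \frac{3 t^{2}}{2} + 1} + C.
The condition gives C = 2 + \frac{320 \sqrt{114}}{3} - (\frac{320 \sqrt{114}}{3}) = 2.
So G(t) = 640 t^{8} \sqrt{\frac{2 t^{4}}{3} + \frac{3 t^{2}}{2} + 1} + 2.
Check: d/dt[640 t^{8} \sqrt{\frac{2 t^{4}}{3} + \frac{3 t^{2}}{2} + 1} + 2] = \frac{\sqrt{6} \left(25600 t^{11} + 51840 t^{9} + 30720 t^{7}\right)}{6 \sqrt{4 t^{4} + 9 t^{2} + 6}}, which equals G'(t).

G(t) = 640 t^{8} \sqrt{\frac{2 t^{4}}{3} + \frac{3 t^{2}}{2} + 1} + 2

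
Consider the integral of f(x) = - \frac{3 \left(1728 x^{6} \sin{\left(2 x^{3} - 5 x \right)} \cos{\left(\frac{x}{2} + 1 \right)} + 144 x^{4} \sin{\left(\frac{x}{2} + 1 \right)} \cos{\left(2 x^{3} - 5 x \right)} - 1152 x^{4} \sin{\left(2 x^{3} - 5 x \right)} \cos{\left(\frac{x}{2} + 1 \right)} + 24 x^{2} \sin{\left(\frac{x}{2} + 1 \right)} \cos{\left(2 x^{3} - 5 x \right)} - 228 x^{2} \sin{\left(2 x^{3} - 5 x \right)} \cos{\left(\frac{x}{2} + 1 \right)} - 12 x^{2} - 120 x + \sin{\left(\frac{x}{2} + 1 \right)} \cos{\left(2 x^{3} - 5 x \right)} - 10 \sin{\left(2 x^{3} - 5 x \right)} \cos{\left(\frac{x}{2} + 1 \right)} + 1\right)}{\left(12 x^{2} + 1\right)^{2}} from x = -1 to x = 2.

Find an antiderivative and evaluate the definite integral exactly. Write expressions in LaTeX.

Any candidate F(x) must reproduce f(x) exactly when differentiated.
F(x) = \frac{3 \left(24 x^{2} \cos{\left(\frac{x}{2} + 1 \right)} \cos{\left(2 x^{3} - 5 x \right)} - x + 2 \cos{\left(\frac{x}{2} + 1 \right)} \cos{\left(2 x^{3} - 5 x \right)} - 5\right)}{12 x^{2} + 1} is an antiderivative of f.
Check: d/dx[\frac{3 \left(24 x^{2} \cos{\left(\frac{x}{2} + 1 \right)} \cos{\left(2 x^{3} - 5 x \right)} - x + 2 \cos{\left(\frac{x}{2} + 1 \right)} \cos{\left(2 x^{3} - 5 x \right)} - 5\right)}{12 x^{2} + 1}] = \frac{- 5184 x^{6} \sin{\left(2 x^{3} - 5 x \right)} \cos{\left(\frac{x}{2} + 1 \right)} - 432 x^{4} \sin{\left(\frac{x}{2} + 1 \right)} \cos{\left(2 x^{3} - 5 x \right)} + 3456 x^{4} \sin{\left(2 x^{3} - 5 x \right)} \cos{\left(\frac{x}{2} + 1 \right)} - 72 x^{2} \sin{\left(\frac{x}{2} + 1 \right)} \cos{\left(2 x^{3} - 5 x \right)} + 684 x^{2} \sin{\left(2 x^{3} - 5 x \right)} \cos{\left(\frac{x}{2} + 1 \right)} + 36 x^{2} + 360 x - 3 \sin{\left(\frac{x}{2} + 1 \right)} \cos{\left(2 x^{3} - 5 x \right)} + 30 \sin{\left(2 x^{3} - 5 x \right)} \cos{\left(\frac{x}{2} + 1 \right)} - 3}{144 x^{4} + 24 x^{2} + 1}, which equals f(x).
F(2) = 6 \cos{\left(2 \right)} \cos{\left(6 \right)} - \frac{3}{7}; F(-1) = 6 \cos{\left(\frac{1}{2} \right)} \cos{\left(3 \right)} - \frac{12}{13}.
Integral = F(2) - F(-1) = 6 \cos{\left(2 \right)} \cos{\left(6 \right)} + \frac{45}{91} - 6 \cos{\left(\frac{1}{2} \right)} \cos{\left(3 \right)}.

Antiderivative: F(x) = \frac{3 \left(24 x^{2} \cos{\left(\frac{x}{2} + 1 \right)} \cos{\left(2 x^{3} - 5 x \right)} - x + 2 \cos{\left(\frac{x}{2} + 1 \right)} \cos{\left(2 x^{3} - 5 x \right)} - 5\right)}{12 x^{2} + 1}; value = 6 \cos{\left(2 \right)} \cos{\left(6 \right)} + \frac{45}{91} - 6 \cos{\left(\frac{1}{2} \right)} \cos{\left(3 \right)}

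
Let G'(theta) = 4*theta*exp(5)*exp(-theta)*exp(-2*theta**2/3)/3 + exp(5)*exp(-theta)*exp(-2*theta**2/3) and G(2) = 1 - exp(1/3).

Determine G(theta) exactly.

G'(theta) matches the chain-rule pattern g'(h)*h' with inner function h(theta) = -2*theta**2/3 - theta + 5; substituting u = h(theta) collapses the integral.
A general antiderivative is -exp(-2*theta**2/3 - theta + 5) + C.
The condition gives C = 1 - exp(1/3) - (-exp(1/3)) = 1.
So G(theta) = (exp(-5)*exp(theta)*exp(2*theta**2/3) - 1)*exp(5)*exp(-theta)*exp(-2*theta**2/3).
Check: d/dtheta[(exp(-5)*exp(theta)*exp(2*theta**2/3) - 1)*exp(5)*exp(-theta)*exp(-2*theta**2/3)] = (4*theta*exp(5) + 3*exp(5))*exp(-theta)*exp(-2*theta**2/3)/3, which equals G'(theta).

G(theta) = (exp(-5)*exp(theta)*exp(2*theta**2/3) - 1)*exp(5)*exp(-theta)*exp(-2*theta**2/3)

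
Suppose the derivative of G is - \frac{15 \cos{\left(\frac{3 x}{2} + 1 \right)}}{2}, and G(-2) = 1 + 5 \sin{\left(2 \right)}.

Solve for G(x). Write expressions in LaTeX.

G(x) = 1 - 5 \sin{\left(\frac{3 x}{2} + 1 \right)}

Recover the given G'(x) by differentiating a candidate G(x); any mismatch rules it out.
A general antiderivative is - 5 \sin{\left(\frac{3 x}{2} + 1 \right)} + C.
The condition gives C = 1 + 5 \sin{\left(2 \right)} - (5 \sin{\left(2 \right)}) = 1.
So G(x) = 1 - 5 \sin{\left(\frac{3 x}{2} + 1 \right)}.
Check: d/dx[1 - 5 \sin{\left(\frac{3 x}{2} + 1 \right)}] = - \frac{15 \cos{\left(\frac{3 x}{2} + 1 \right)}}{2} = G'(x).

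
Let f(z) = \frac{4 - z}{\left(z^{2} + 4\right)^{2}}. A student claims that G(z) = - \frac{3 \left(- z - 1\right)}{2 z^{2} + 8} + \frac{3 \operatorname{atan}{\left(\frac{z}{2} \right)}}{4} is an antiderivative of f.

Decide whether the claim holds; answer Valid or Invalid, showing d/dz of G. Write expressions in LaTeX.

Invalid: d/dz[G] - f = \frac{8 - 2 z}{z^{4} + 8 z^{2} + 16}, which is not 0.

d/dz[G] = \frac{12 - 3 z}{z^{4} + 8 z^{2} + 16}
d/dz[G] - f(z) = \frac{8 - 2 z}{z^{4} + 8 z^{2} + 16} != 0.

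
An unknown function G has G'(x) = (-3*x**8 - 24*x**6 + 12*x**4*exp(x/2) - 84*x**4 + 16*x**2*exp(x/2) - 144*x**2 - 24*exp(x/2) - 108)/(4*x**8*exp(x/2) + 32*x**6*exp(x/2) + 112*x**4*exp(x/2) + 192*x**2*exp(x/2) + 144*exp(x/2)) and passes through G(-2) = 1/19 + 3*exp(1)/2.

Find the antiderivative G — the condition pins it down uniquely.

G(x) = -x/(x**4 + 4*x**2 + 6) + 3*exp(-x/2)/2

A first test for any G(x): its x-derivative must equal the given G'(x).
A general antiderivative is -x/(x**4 + 4*x**2 + 6) + 3*exp(-x/2)/2 + C.
The condition gives C = 1/19 + 3*exp(1)/2 - (1/19 + 3*exp(1)/2) = 0.
So G(x) = -x/(x**4 + 4*x**2 + 6) + 3*exp(-x/2)/2.
Check: d/dx[-x/(x**4 + 4*x**2 + 6) + 3*exp(-x/2)/2] = (-3*x**8 - 24*x**6 + 12*x**4*exp(x/2) - 84*x**4 + 16*x**2*exp(x/2) - 144*x**2 - 24*exp(x/2) - 108)/(4*x**8*exp(x/2) + 32*x**6*exp(x/2) + 112*x**4*exp(x/2) + 192*x**2*exp(x/2) + 144*exp(x/2)) = G'(x).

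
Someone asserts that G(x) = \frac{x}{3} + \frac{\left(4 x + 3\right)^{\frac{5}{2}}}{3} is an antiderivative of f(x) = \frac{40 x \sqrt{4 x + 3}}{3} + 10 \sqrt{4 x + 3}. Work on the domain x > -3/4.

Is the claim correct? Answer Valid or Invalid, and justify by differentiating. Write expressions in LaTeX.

Invalid: d/dx[G] - f = \frac{1}{3}, which is not 0.

d/dx[G] = \frac{40 x \sqrt{4 x + 3}}{3} + 10 \sqrt{4 x + 3} + \frac{1}{3}
d/dx[G] - f(x) = \frac{1}{3} != 0.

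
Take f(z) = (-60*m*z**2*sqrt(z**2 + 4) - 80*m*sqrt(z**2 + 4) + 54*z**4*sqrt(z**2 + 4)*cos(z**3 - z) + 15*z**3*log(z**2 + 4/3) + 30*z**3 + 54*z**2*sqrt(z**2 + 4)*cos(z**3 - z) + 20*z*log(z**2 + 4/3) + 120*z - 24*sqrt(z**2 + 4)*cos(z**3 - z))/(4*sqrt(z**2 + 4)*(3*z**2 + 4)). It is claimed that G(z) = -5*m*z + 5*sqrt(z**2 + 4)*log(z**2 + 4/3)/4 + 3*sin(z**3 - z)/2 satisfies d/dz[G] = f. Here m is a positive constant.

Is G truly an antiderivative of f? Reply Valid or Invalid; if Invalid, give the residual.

Valid - the claim checks out under differentiation.

d/dz[G] = (-60*m*z**2*sqrt(z**2 + 4) - 80*m*sqrt(z**2 + 4) + 54*z**4*sqrt(z**2 + 4)*cos(z**3 - z) + 15*z**3*log(z**2 + 4/3) + 30*z**3 + 54*z**2*sqrt(z**2 + 4)*cos(z**3 - z) + 20*z*log(z**2 + 4/3) + 120*z - 24*sqrt(z**2 + 4)*cos(z**3 - z))/(12*z**2*sqrt(z**2 + 4) + 16*sqrt(z**2 + 4))
This equals f(z) exactly, so the claim holds.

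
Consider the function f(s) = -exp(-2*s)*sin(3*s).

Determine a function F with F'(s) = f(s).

For F(s) to be correct the identity F'(s) - f(s) = 0 must hold.
Check: d/ds[2*exp(-2*s)*sin(3*s)/13 + 3*exp(-2*s)*cos(3*s)/13] = -exp(-2*s)*sin(3*s) = f(s).

An antiderivative is F(s) = 2*exp(-2*s)*sin(3*s)/13 + 3*exp(-2*s)*cos(3*s)/13.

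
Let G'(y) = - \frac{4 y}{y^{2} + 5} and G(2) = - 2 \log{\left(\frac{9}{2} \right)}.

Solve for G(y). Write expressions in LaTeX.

The substitution u = \frac{y^{2}}{2} + \frac{5}{2} works: G'(y) is exactly (dG/du)*(du/dy) for that inner function.
A general antiderivative is - 2 \log{\left(\frac{y^{2}}{2} + \frac{5}{2} \right)} + C.
The condition gives C = - 2 \log{\left(\frac{9}{2} \right)} - (- 2 \log{\left(\frac{9}{2} \right)}) = 0.
So G(y) = - 2 \log{\left(\frac{y^{2}}{2} + \frac{5}{2} \right)}.
Check: d/dy[- 2 \log{\left(\frac{y^{2}}{2} + \frac{5}{2} \right)}] = - \frac{4 y}{y^{2} + 5} = G'(y).

G(y) = - 2 \log{\left(\frac{y^{2}}{2} + \frac{5}{2} \right)}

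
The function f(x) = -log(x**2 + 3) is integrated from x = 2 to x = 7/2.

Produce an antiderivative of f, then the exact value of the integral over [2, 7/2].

Check any antiderivative F(x) by computing F'(x) and comparing it with f(x).
F(x) = -x*log(x**2 + 3) + 2*x - 2*sqrt(3)*atan(sqrt(3)*x/3) is an antiderivative of f.
Check: d/dx[-x*log(x**2 + 3) + 2*x - 2*sqrt(3)*atan(sqrt(3)*x/3)] = -log(x**2 + 3) = f(x).
F(7/2) = -7*log(61/4)/2 - 2*sqrt(3)*atan(7*sqrt(3)/6) + 7; F(2) = -2*log(7) - 2*sqrt(3)*atan(2*sqrt(3)/3) + 4.
Integral = F(7/2) - F(2) = -7*log(61/4)/2 - 2*sqrt(3)*atan(7*sqrt(3)/6) + 2*sqrt(3)*atan(2*sqrt(3)/3) + 3 + 2*log(7).

Antiderivative: F(x) = -x*log(x**2 + 3) + 2*x - 2*sqrt(3)*atan(sqrt(3)*x/3); value = -7*log(61/4)/2 - 2*sqrt(3)*atan(7*sqrt(3)/6) + 2*sqrt(3)*atan(2*sqrt(3)/3) + 3 + 2*log(7)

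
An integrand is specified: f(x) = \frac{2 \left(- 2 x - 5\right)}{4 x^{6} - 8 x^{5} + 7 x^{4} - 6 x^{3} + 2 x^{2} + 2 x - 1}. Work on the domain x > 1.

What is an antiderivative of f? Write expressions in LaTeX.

The denominator factors as \left(x - 1\right)^{2} \left(2 x - 1\right) \left(2 x + 1\right) \left(x^{2} + 1\right); partial fractions split f into directly integrable pieces: \frac{5 x - 2}{5 \left(x^{2} + 1\right)} + \frac{64}{45 \left(2 x + 1\right)} - \frac{96}{5 \left(2 x - 1\right)} + \frac{71}{9 \left(x - 1\right)} - \frac{7}{3 \left(x - 1\right)^{2}}.
Check: d/dx[\frac{71 \log{\left(x - 1 \right)}}{9} - \frac{48 \log{\left(x - \frac{1}{2} \right)}}{5} + \frac{32 \log{\left(x + \frac{1}{2} \right)}}{45} + \frac{\log{\left(x^{2} + 1 \right)}}{2} - \frac{2 \operatorname{atan}{\left(x \right)}}{5} + \frac{7}{3 x - 3}] = \frac{- 4 x - 10}{4 x^{6} - 8 x^{5} + 7 x^{4} - 6 x^{3} + 2 x^{2} + 2 x - 1}, which equals f(x).

An antiderivative is F(x) = \frac{71 \log{\left(x - 1 \right)}}{9} - \frac{48 \log{\left(x - \frac{1}{2} \right)}}{5} + \frac{32 \log{\left(x + \frac{1}{2} \right)}}{45} + \frac{\log{\left(x^{2} + 1 \right)}}{2} - \frac{2 \operatorname{atan}{\left(x \right)}}{5} + \frac{7}{3 x - 3}.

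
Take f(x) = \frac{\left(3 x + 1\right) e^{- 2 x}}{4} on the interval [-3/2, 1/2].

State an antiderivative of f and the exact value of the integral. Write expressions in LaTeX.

Antiderivative: F(x) = \frac{\left(- 6 x - 5\right) e^{- 2 x}}{16}; value = - \frac{e^{3}}{4} - \frac{1}{2 e}

Recognize the product-rule pattern: f = u'v + uv' with u = - \frac{3 x}{8} - \frac{5}{16}, v = e^{- 2 x}, so integration by parts undoes it.
F(x) = \frac{\left(- 6 x - 5\right) e^{- 2 x}}{16} is an antiderivative of f.
Check: d/dx[\frac{\left(- 6 x - 5\right) e^{- 2 x}}{16}] = \frac{\left(3 x + 1\right) e^{- 2 x}}{4} = f(x).
F(1/2) = - \frac{1}{2 e}; F(-3/2) = \frac{e^{3}}{4}.
Integral = F(1/2) - F(-3/2) = - \frac{e^{3}}{4} - \frac{1}{2 e}.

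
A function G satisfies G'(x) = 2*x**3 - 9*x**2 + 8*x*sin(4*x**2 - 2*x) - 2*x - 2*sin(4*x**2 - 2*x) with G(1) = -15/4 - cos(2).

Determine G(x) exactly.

Integrate term by term and add the pieces.
A general antiderivative is x**4/2 - 3*x**3 - x**2 - cos(4*x**2 - 2*x) + 3/4 + C.
The condition gives C = -15/4 - cos(2) - (-11/4 - cos(2)) = -1.
So G(x) = x**4/2 - 3*x**3 - x**2 - cos(4*x**2 - 2*x) - 1/4.
Check: d/dx[x**4/2 - 3*x**3 - x**2 - cos(4*x**2 - 2*x) - 1/4] = 2*x**3 - 9*x**2 + 8*x*sin(4*x**2 - 2*x) - 2*x - 2*sin(4*x**2 - 2*x) = G'(x).

G(x) = x**4/2 - 3*x**3 - x**2 - cos(4*x**2 - 2*x) - 1/4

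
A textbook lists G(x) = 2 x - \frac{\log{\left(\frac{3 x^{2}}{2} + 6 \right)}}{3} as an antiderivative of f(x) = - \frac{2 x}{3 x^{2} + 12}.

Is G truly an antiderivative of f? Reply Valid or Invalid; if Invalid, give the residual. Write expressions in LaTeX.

Invalid: d/dx[G] - f = 2, which is not 0.

d/dx[G] = \frac{6 x^{2} - 2 x + 24}{3 x^{2} + 12}
d/dx[G] - f(x) = 2 != 0.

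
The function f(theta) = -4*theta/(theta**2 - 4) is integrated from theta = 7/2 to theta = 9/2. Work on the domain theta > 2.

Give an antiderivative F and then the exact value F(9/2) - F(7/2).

Antiderivative: F(theta) = -2*log(theta**2 - 4); value = -2*log(65/4) + 2*log(33/4)

Factor the denominator ((theta - 2)*(theta + 2)) and decompose: f = -2/(theta + 2) - 2/(theta - 2); each piece integrates to a log, atan, or power term.
F(theta) = -2*log(theta**2 - 4) is an antiderivative of f.
Check: d/dtheta[-2*log(theta**2 - 4)] = -4*theta/(theta**2 - 4) = f(theta).
F(9/2) = -2*log(65/4); F(7/2) = -2*log(33/4).
Integral = F(9/2) - F(7/2) = -2*log(65/4) + 2*log(33/4).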